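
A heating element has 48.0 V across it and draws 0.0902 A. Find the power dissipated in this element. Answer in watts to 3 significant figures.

V and I are known directly — P = V I, no intermediate step needed.
P = 48.0 V × 0.09020 A = 4.330 W

4.33 W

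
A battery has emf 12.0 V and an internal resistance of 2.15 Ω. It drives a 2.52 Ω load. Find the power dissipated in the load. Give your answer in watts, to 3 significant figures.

Load and internal resistance form a series loop — compute the loop current, then the load power via I²R.
I = ε / (r + R) = 12.0 / (2.15 + 2.52) = 2.570 A
P_load = I² R = (2.570)² × 2.52 = 16.64 W

16.6 W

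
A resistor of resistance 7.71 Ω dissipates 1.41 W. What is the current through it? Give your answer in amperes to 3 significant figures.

Rearranging the power relation for the two known quantities gives I = √(P / R).
I = √(1.41 / 7.71) = 0.4276 A

0.428 A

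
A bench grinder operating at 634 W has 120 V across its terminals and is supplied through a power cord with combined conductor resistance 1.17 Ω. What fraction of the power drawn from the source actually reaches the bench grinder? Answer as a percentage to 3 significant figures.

I = P / V = 634 / 120 = 5.283 A through the power cord.
P_line = I² R_line = (5.283)² × 1.17 = 32.66 W
P_source = P_load + P_line = 634.0 + 32.66 = 666.7 W
η = P_load / P_source = 634.0 / 666.7 = 0.9510

95.1 %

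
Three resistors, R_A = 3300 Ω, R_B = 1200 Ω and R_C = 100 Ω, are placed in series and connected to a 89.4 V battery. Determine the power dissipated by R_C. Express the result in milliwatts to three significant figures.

37.8 mW

In a series string the same current flows through every resistor — find that current, then P = I²R for the one we want.
R_total = 3300 + 1200 + 100 = 4600 Ω
I = V / R_total = 89.4 / 4600 = 0.01943 A
P_R_C = I² × R_C = (0.01943)² × 100 = 0.03777 W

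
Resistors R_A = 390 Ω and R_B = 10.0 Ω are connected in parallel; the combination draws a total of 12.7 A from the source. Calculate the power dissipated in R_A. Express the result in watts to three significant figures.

We need the common branch voltage; get it from I_total × R_eq, then P = V²/R for the branch.
1/R_eq = 1/390 + 1/10.0 ⇒ R_eq = 9.750 Ω
V = I_total × R_eq = 12.70 × 9.750 = 123.8 V
P_R_A = V² / R_A = (123.8)² / 390 = 39.31 W

39.3 W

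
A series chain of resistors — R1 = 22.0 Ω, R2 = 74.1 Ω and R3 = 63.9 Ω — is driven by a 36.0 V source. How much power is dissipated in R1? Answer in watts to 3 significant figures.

Since the resistors are in series they all carry the loop current I = V/R_total; the power in any one is I²R.
R_total = 22.0 + 74.1 + 63.9 = 160.0 Ω
I = V / R_total = 36.0 / 160.0 = 0.2250 A
P_R1 = I² × R1 = (0.2250)² × 22.0 = 1.114 W

1.11 W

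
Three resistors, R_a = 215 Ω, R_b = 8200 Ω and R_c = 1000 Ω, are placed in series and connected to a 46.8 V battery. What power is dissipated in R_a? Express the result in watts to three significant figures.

0.00531 W

Since the resistors are in series they all carry the loop current I = V/R_total; the power in any one is I²R.
R_total = 215 + 8200 + 1000 = 9415 Ω
I = V / R_total = 46.8 / 9415 = 0.004971 A
P_R_a = I² × R_a = (0.004971)² × 215 = 0.005312 W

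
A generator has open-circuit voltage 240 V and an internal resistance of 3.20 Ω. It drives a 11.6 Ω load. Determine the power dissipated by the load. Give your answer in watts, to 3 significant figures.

The internal resistance and the load are in series, so the same I flows through both; get I from ε/(r+R), then I²R for the load.
I = ε / (r + R) = 240 / (3.20 + 11.6) = 16.22 A
P_load = I² R = (16.22)² × 11.6 = 3050 W

3050 W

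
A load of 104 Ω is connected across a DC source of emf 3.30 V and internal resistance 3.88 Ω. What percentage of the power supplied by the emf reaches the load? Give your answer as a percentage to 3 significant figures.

96.4 %

Both r and R carry the same current, so the power split is just the resistance split: η = R/(R+r).
η = R / (R + r) = 104 / (104 + 3.88) = 0.9640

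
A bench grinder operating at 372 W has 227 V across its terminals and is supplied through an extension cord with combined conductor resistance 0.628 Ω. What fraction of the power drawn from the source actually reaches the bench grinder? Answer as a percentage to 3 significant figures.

99.5 %

I = P / V = 372 / 227 = 1.639 A through the extension cord.
P_line = I² R_line = (1.639)² × 0.628 = 1.687 W
P_source = P_load + P_line = 372.0 + 1.687 = 373.7 W
η = P_load / P_source = 372.0 / 373.7 = 0.9955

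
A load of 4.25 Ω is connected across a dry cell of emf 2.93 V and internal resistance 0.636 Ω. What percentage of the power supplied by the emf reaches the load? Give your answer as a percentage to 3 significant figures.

87.0 %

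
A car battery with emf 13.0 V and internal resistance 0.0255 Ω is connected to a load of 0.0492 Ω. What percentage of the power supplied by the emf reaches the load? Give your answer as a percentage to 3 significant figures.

65.9 %

Both r and R carry the same current, so the power split is just the resistance split: η = R/(R+r).
η = R / (R + r) = 0.0492 / (0.0492 + 0.0255) = 0.6586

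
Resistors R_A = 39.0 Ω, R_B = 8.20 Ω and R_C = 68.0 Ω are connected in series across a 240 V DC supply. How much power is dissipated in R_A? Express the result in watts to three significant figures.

In a series string the same current flows through every resistor — find that current, then P = I²R for the one we want.
R_total = 39.0 + 8.20 + 68.0 = 115.2 Ω
I = V / R_total = 240 / 115.2 = 2.083 A
P_R_A = I² × R_A = (2.083)² × 39.0 = 169.3 W

169 W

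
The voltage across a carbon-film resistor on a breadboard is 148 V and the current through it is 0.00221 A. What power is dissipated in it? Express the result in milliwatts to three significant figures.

327 mW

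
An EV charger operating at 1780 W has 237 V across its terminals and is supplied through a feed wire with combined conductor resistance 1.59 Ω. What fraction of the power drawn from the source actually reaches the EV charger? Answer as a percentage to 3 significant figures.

I = P / V = 1780 / 237 = 7.511 A through the feed wire.
P_line = I² R_line = (7.511)² × 1.59 = 89.69 W
P_source = P_load + P_line = 1780 + 89.69 = 1870 W
η = P_load / P_source = 1780 / 1870 = 0.9520

95.2 %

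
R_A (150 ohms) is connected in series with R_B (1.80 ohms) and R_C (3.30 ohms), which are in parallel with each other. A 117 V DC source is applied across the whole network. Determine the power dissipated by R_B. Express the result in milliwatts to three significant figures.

451 mW

Replace R_B and R_C with their parallel equivalent so the circuit becomes R_A in series with R_p.
R_p = (1.80×3.30)/(1.80+3.30) = 1.165 Ω
R_total = 150 + 1.165 = 151.2 Ω
I = V / R_total = 117 / 151.2 = 0.7740 A
Voltage across the parallel pair: V_p = I × R_p = 0.7740 × 1.165 = 0.9015 V
With V_p across R_B, its power is V_p²/R_B.
P_R_B = (0.9015)² / 1.80 = 0.4515 W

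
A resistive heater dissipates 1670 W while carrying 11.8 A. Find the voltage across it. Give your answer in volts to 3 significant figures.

142 V

Inverting the appropriate power form: V = P / I.
V = 1670 / 11.80 = 141.5 V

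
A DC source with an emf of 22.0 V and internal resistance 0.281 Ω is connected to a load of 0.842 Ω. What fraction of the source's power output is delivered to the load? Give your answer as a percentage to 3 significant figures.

Efficiency is P_load / P_total. With a series r and R sharing the same I, P = I²R for each, so η = R/(R+r).
η = R / (R + r) = 0.842 / (0.842 + 0.281) = 0.7498

75.0 %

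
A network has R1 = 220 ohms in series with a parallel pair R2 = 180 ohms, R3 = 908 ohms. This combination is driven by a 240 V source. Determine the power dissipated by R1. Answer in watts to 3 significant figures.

92.5 W

Collapse R2‖R3 to a single equivalent, reducing the network to two series elements.
R_p = (180×908)/(180+908) = 150.2 Ω
R_total = 220 + 150.2 = 370.2 Ω
I = V / R_total = 240 / 370.2 = 0.6483 A
R1 is in the main series path, so its power is I²R1.
P_R1 = (0.6483)² × 220 = 92.45 W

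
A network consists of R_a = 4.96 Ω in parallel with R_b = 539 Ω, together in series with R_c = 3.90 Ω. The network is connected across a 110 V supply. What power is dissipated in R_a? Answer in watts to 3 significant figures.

Collapse the R_a‖R_b pair into one equivalent R_p; then R_p and R_c form a series string.
R_p = (4.96×539)/(4.96+539) = 4.915 Ω
R_total = R_p + 3.90 = 4.915 + 3.90 = 8.815 Ω
I = V / R_total = 110 / 8.815 = 12.48 A
Voltage across the parallel pair: V_p = I × R_p = 12.48 × 4.915 = 61.33 V
Use P = V²/R for R_a with V = V_p.
P_R_a = (61.33)² / 4.96 = 758.4 W

758 W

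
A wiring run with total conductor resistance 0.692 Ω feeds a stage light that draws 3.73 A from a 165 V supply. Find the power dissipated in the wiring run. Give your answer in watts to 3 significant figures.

The wiring run and load are in series, so the same current flows in both; the loss is I²R_line.
The wiring run carries the full 3.73 A.
P_line = I² R_line = (3.730)² × 0.692 = 9.628 W

9.63 W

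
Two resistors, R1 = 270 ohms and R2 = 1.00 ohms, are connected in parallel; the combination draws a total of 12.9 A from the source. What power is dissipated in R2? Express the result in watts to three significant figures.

Only the total current is stated, so first find the parallel equivalent to get the voltage across the combination.
1/R_eq = 1/270 + 1/1.00 ⇒ R_eq = 0.9963 Ω
V = I_total × R_eq = 12.90 × 0.9963 = 12.85 V
P_R2 = V² / R2 = (12.85)² / 1.00 = 165.2 W

165 W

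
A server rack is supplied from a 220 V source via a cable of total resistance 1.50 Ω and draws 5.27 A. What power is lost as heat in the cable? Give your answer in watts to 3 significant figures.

41.7 W

The cable is a series resistance carrying the load current; its dissipation is I²R_line.
The cable carries the full 5.27 A.
P_line = I² R_line = (5.270)² × 1.50 = 41.66 W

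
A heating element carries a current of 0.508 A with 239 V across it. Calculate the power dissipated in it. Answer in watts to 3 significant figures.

Since both terminal voltage and current are stated, P = V I gives the power in one step.
P = 239 V × 0.5080 A = 121.4 W

121 W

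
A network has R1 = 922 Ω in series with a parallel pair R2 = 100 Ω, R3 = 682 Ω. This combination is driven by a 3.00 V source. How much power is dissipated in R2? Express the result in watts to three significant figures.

0.000672 W

Reduce the parallel pair to R_p first; the network is then a simple series string.
R_p = (100×682)/(100+682) = 87.21 Ω
R_total = 922 + 87.21 = 1009 Ω
I = V / R_total = 3.00 / 1009 = 0.002973 A
Voltage across the parallel pair: V_p = I × R_p = 0.002973 × 87.21 = 0.2592 V
With V_p across R2, its power is V_p²/R2.
P_R2 = (0.2592)² / 100 = 0.0006721 W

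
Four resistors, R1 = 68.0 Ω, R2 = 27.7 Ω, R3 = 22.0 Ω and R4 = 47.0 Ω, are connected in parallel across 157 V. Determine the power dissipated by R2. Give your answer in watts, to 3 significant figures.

Each parallel branch sees the full supply voltage, so P = V²/R applies directly to the target branch.
P_R2 = V² / R2 = (157)² / 27.7 Ω = 889.9 W

890 W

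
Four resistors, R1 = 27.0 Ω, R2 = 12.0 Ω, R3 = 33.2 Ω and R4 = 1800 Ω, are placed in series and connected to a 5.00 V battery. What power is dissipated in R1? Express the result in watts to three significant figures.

0.000193 W

In a series string the same current flows through every resistor — find that current, then P = I²R for the one we want.
R_total = 27.0 + 12.0 + 33.2 + 1800 = 1872 Ω
I = V / R_total = 5.00 / 1872 = 0.002671 A
P_R1 = I² × R1 = (0.002671)² × 27.0 = 0.0001926 W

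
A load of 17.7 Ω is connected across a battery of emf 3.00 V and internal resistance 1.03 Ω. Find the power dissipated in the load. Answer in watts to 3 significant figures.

0.454 W

With r and R in series, I = ε/(r+R); the load dissipates I²R.
I = ε / (r + R) = 3.00 / (1.03 + 17.7) = 0.1602 A
P_load = I² R = (0.1602)² × 17.7 = 0.4541 W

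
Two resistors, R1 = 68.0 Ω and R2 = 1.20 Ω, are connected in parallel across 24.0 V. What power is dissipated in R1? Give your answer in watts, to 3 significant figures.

Parallel branches share the same voltage; P = V²/R gives the branch power in one step.
P_R1 = V² / R1 = (24.0)² / 68.0 Ω = 8.471 W

8.47 W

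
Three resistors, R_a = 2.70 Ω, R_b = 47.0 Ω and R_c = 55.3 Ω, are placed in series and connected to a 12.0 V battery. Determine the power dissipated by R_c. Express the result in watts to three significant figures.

0.722 W

Since the resistors are in series they all carry the loop current I = V/R_total; the power in any one is I²R.
R_total = 2.70 + 47.0 + 55.3 = 105.0 Ω
I = V / R_total = 12.0 / 105.0 = 0.1143 A
P_R_c = I² × R_c = (0.1143)² × 55.3 = 0.7223 W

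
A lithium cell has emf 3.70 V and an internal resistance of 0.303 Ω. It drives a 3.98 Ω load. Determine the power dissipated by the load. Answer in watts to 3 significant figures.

2.97 W

The internal resistance and the load are in series, so the same I flows through both; get I from ε/(r+R), then I²R for the load.
I = ε / (r + R) = 3.70 / (0.303 + 3.98) = 0.8639 A
P_load = I² R = (0.8639)² × 3.98 = 2.970 W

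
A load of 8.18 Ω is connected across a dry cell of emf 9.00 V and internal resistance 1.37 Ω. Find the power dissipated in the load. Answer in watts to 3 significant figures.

Find the circuit current first, then P = I²R for the load (series elements share I).
I = ε / (r + R) = 9.00 / (1.37 + 8.18) = 0.9424 A
P_load = I² R = (0.9424)² × 8.18 = 7.265 W

7.26 W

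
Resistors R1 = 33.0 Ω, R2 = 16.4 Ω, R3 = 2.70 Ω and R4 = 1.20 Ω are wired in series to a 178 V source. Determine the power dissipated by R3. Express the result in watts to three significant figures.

30.1 W

Since the resistors are in series they all carry the loop current I = V/R_total; the power in any one is I²R.
R_total = 33.0 + 16.4 + 2.70 + 1.20 = 53.30 Ω
I = V / R_total = 178 / 53.30 = 3.340 A
P_R3 = I² × R3 = (3.340)² × 2.70 = 30.11 W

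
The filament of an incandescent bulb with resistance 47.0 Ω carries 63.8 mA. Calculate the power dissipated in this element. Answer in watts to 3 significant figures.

0.191 W

Current and resistance are given, so P = I²R is the direct form.
P = (0.06380 A)² × 47.0 Ω = 0.1913 W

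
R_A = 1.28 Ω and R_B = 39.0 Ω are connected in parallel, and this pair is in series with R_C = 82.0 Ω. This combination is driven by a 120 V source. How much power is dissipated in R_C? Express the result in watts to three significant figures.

170 W

Collapse the R_A‖R_B pair into one equivalent R_p; then R_p and R_C form a series string.
R_p = (1.28×39.0)/(1.28+39.0) = 1.239 Ω
R_total = R_p + 82.0 = 1.239 + 82.0 = 83.24 Ω
I = V / R_total = 120 / 83.24 = 1.442 A
R_C carries the full series current, so P = I²R.
P_R_C = (1.442)² × 82.0 = 170.4 W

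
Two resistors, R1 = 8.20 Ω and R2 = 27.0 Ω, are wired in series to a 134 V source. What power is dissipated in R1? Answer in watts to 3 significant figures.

119 W

Every series element carries the same I. Get I from the total resistance, then P = I² × R1.
R_total = 8.20 + 27.0 = 35.20 Ω
I = V / R_total = 134 / 35.20 = 3.807 A
P_R1 = I² × R1 = (3.807)² × 8.20 = 118.8 W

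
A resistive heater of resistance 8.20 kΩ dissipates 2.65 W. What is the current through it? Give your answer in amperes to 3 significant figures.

The two known quantities fix the third via I = √(P / R).
I = √(2.65 / 8200) = 0.01798 A

0.0180 A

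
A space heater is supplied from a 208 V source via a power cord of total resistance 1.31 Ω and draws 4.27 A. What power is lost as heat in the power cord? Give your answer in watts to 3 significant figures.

Line loss is just I²R for the cable — we know both I and R_line directly.
The power cord carries the full 4.27 A.
P_line = I² R_line = (4.270)² × 1.31 = 23.89 W

23.9 W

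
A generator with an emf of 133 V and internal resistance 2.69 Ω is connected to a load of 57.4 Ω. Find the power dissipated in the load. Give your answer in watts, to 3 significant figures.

Find the circuit current first, then P = I²R for the load (series elements share I).
I = ε / (r + R) = 133 / (2.69 + 57.4) = 2.213 A
P_load = I² R = (2.213)² × 57.4 = 281.2 W

281 W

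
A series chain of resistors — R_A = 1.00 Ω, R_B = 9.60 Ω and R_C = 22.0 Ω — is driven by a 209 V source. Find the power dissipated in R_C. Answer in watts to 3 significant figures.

Since the resistors are in series they all carry the loop current I = V/R_total; the power in any one is I²R.
R_total = 1.00 + 9.60 + 22.0 = 32.60 Ω
I = V / R_total = 209 / 32.60 = 6.411 A
P_R_C = I² × R_C = (6.411)² × 22.0 = 904.2 W

904 W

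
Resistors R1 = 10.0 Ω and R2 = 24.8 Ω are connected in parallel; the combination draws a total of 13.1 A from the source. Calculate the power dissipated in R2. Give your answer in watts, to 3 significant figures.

The branches share the same voltage, but only the total current is given — find V from the equivalent resistance first.
1/R_eq = 1/10.0 + 1/24.8 ⇒ R_eq = 7.126 Ω
V = I_total × R_eq = 13.10 × 7.126 = 93.36 V
P_R2 = V² / R2 = (93.36)² / 24.8 = 351.4 W

351 W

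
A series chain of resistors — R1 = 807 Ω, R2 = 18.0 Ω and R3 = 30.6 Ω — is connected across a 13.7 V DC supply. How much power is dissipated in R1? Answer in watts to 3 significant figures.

The current is common to all series resistors; compute it, then apply P = I²R for the target.
R_total = 807 + 18.0 + 30.6 = 855.6 Ω
I = V / R_total = 13.7 / 855.6 = 0.01601 A
P_R1 = I² × R1 = (0.01601)² × 807 = 0.2069 W

0.207 W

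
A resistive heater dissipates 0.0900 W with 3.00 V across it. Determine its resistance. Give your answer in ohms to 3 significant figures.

100 Ω

Inverting the appropriate power form: R = V² / P.
R = (3.00)² / 0.0900 = 100.0 Ω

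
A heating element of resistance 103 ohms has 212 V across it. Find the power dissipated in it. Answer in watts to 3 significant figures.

With V across and R both known, P = V²/R gives the dissipation directly.
P = (212 V)² / 103 Ω = 436.3 W

436 W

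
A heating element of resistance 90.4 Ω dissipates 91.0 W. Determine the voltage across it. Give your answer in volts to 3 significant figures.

90.7 V

Inverting the appropriate power form: V = √(P R).
V = √(91.0 × 90.4) = 90.70 V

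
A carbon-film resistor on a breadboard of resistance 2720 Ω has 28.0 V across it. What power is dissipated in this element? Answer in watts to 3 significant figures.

0.288 W

V and R are stated; P = V²/R avoids computing the current.
P = (28.0 V)² / 2720 Ω = 0.2882 W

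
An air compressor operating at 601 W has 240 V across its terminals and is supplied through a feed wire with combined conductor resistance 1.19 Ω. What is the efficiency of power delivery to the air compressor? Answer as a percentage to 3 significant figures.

I = P / V = 601 / 240 = 2.504 A through the feed wire.
P_line = I² R_line = (2.504)² × 1.19 = 7.462 W
P_source = P_load + P_line = 601.0 + 7.462 = 608.5 W
η = P_load / P_source = 601.0 / 608.5 = 0.9877

98.8 %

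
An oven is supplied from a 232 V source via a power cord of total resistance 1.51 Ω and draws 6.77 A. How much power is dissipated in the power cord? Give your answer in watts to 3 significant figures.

69.2 W

The power cord is a series resistance carrying the load current; its dissipation is I²R_line.
The power cord carries the full 6.77 A.
P_line = I² R_line = (6.770)² × 1.51 = 69.21 W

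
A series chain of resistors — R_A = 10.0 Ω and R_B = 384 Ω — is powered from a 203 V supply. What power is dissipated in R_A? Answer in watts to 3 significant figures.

2.65 W

In a series string the same current flows through every resistor — find that current, then P = I²R for the one we want.
R_total = 10.0 + 384 = 394.0 Ω
I = V / R_total = 203 / 394.0 = 0.5152 A
P_R_A = I² × R_A = (0.5152)² × 10.0 = 2.655 W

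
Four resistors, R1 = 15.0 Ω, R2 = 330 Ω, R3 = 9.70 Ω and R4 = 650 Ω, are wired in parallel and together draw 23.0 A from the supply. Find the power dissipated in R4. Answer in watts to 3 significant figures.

26.8 W

We need the common branch voltage; get it from I_total × R_eq, then P = V²/R for the branch.
1/R_eq = 1/15.0 + 1/330 + 1/9.70 + 1/650 ⇒ R_eq = 5.736 Ω
V = I_total × R_eq = 23.00 × 5.736 = 131.9 V
P_R4 = V² / R4 = (131.9)² / 650 = 26.78 W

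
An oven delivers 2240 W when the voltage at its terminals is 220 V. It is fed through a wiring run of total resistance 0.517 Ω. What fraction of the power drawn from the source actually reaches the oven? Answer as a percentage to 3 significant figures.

I = P / V = 2240 / 220 = 10.18 A through the wiring run.
P_line = I² R_line = (10.18)² × 0.517 = 53.60 W
P_source = P_load + P_line = 2240 + 53.60 = 2294 W
η = P_load / P_source = 2240 / 2294 = 0.9766

97.7 %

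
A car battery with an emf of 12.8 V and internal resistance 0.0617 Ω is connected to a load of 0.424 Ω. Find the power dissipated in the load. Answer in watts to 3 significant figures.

294 W

With r and R in series, I = ε/(r+R); the load dissipates I²R.
I = ε / (r + R) = 12.8 / (0.0617 + 0.424) = 26.35 A
P_load = I² R = (26.35)² × 0.424 = 294.5 W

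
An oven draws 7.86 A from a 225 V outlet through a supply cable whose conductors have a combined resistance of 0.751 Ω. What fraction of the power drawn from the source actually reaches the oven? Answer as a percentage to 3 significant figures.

97.4 %

The supply cable carries the full 7.86 A.
P_line = I² R_line = (7.860)² × 0.751 = 46.40 W
P_source = V I = 225 × 7.860 = 1768 W; P_load = 1722 W
η = P_load / P_source = 1722 / 1768 = 0.9738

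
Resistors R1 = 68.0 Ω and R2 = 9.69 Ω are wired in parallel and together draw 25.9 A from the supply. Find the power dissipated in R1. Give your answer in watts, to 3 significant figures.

We need the common branch voltage; get it from I_total × R_eq, then P = V²/R for the branch.
1/R_eq = 1/68.0 + 1/9.69 ⇒ R_eq = 8.481 Ω
V = I_total × R_eq = 25.90 × 8.481 = 219.7 V
P_R1 = V² / R1 = (219.7)² / 68.0 = 709.6 W

710 W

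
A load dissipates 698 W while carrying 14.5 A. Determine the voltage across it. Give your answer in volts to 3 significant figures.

48.1 V

From P = V I = I²R = V²/R, with the two given quantities we get V = P / I.
V = 698 / 14.50 = 48.14 V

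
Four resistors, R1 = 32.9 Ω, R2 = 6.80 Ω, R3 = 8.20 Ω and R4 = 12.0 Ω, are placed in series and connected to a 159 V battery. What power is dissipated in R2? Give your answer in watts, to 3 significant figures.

47.9 W

Every series element carries the same I. Get I from the total resistance, then P = I² × R2.
R_total = 32.9 + 6.80 + 8.20 + 12.0 = 59.90 Ω
I = V / R_total = 159 / 59.90 = 2.654 A
P_R2 = I² × R2 = (2.654)² × 6.80 = 47.91 W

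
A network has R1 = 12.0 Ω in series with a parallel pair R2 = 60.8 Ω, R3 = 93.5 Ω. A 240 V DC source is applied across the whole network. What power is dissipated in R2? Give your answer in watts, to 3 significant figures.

539 W

First combine the parallel branches into one equivalent R_p, then R1 + R_p is a series pair.
R_p = (60.8×93.5)/(60.8+93.5) = 36.84 Ω
R_total = 12.0 + 36.84 = 48.84 Ω
I = V / R_total = 240 / 48.84 = 4.914 A
Voltage across the parallel pair: V_p = I × R_p = 4.914 × 36.84 = 181.0 V
R2 sees V_p directly, so P = V_p² / R2.
P_R2 = (181.0)² / 60.8 = 539.0 W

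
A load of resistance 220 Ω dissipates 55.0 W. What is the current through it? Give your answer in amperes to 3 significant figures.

0.500 A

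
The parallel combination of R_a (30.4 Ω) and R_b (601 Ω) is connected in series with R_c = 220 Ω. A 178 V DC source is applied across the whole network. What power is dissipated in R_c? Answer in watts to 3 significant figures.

First find R_p for the parallel pair, then treat R_p + R_c as a series loop.
R_p = (30.4×601)/(30.4+601) = 28.94 Ω
R_total = R_p + 220 = 28.94 + 220 = 248.9 Ω
I = V / R_total = 178 / 248.9 = 0.7150 A
All the supply current flows through R_c; use P = I²R_c.
P_R_c = (0.7150)² × 220 = 112.5 W

112 W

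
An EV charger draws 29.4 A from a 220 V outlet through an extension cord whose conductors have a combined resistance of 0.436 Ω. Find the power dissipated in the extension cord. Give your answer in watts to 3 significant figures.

377 W

Line loss is just I²R for the cable — we know both I and R_line directly.
The extension cord carries the full 29.4 A.
P_line = I² R_line = (29.40)² × 0.436 = 376.9 W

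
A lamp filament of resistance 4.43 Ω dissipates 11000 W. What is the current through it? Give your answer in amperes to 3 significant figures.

Rearranging the power relation for the two known quantities gives I = √(P / R).
I = √(11000 / 4.43) = 49.83 A

49.8 A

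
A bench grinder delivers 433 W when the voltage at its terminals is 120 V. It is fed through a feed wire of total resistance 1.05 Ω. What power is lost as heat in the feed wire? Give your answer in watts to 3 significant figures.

13.7 W

Line loss is just I²R for the cable — we know both I and R_line directly.
I = P / V = 433 / 120 = 3.608 A through the feed wire.
P_line = I² R_line = (3.608)² × 1.05 = 13.67 W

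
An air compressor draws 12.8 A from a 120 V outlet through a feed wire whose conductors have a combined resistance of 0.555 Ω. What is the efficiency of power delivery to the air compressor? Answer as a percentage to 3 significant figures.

The feed wire carries the full 12.8 A.
P_line = I² R_line = (12.80)² × 0.555 = 90.93 W
P_source = V I = 120 × 12.80 = 1536 W; P_load = 1445 W
η = P_load / P_source = 1445 / 1536 = 0.9408

94.1 %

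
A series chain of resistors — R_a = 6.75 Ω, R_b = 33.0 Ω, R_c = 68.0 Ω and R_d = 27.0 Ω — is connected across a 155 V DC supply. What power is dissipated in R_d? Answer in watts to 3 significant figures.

35.7 W

Since the resistors are in series they all carry the loop current I = V/R_total; the power in any one is I²R.
R_total = 6.75 + 33.0 + 68.0 + 27.0 = 134.8 Ω
I = V / R_total = 155 / 134.8 = 1.150 A
P_R_d = I² × R_d = (1.150)² × 27.0 = 35.72 W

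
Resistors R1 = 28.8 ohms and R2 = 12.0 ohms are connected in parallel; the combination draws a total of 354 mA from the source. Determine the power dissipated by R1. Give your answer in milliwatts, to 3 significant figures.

312 mW

Only the total current is stated, so first find the parallel equivalent to get the voltage across the combination.
1/R_eq = 1/28.8 + 1/12.0 ⇒ R_eq = 8.471 Ω
V = I_total × R_eq = 0.3540 × 8.471 = 2.999 V
P_R1 = V² / R1 = (2.999)² / 28.8 = 0.3122 W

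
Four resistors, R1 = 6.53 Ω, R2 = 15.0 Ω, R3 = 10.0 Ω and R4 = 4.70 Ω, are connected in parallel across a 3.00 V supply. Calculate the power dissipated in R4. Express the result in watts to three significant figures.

1.91 W

The supply voltage appears across each parallel branch — just use P = V²/R4.
P_R4 = V² / R4 = (3.00)² / 4.70 Ω = 1.915 W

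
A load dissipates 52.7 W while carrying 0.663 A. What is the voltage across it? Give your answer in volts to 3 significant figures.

79.5 V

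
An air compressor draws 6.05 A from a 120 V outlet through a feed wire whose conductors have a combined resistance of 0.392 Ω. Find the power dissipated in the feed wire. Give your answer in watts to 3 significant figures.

The feed wire and load are in series, so the same current flows in both; the loss is I²R_line.
The feed wire carries the full 6.05 A.
P_line = I² R_line = (6.050)² × 0.392 = 14.35 W

14.3 W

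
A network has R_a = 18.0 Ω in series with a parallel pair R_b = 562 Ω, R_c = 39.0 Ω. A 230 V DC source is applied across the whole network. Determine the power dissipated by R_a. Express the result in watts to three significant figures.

Reduce the parallel pair to R_p first; the network is then a simple series string.
R_p = (562×39.0)/(562+39.0) = 36.47 Ω
R_total = 18.0 + 36.47 = 54.47 Ω
I = V / R_total = 230 / 54.47 = 4.223 A
The full supply current passes through R_a: P = I²R.
P_R_a = (4.223)² × 18.0 = 320.9 W

321 W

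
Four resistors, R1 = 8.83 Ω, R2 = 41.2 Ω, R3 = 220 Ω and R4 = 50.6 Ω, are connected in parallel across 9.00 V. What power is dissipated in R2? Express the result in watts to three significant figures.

1.97 W

The supply voltage appears across each parallel branch — just use P = V²/R2.
P_R2 = V² / R2 = (9.00)² / 41.2 Ω = 1.966 W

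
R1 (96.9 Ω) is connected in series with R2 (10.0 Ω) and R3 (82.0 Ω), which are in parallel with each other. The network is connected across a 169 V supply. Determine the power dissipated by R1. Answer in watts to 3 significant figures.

Collapse R2‖R3 to a single equivalent, reducing the network to two series elements.
R_p = (10.0×82.0)/(10.0+82.0) = 8.913 Ω
R_total = 96.9 + 8.913 = 105.8 Ω
I = V / R_total = 169 / 105.8 = 1.597 A
R1 is in the main series path, so its power is I²R1.
P_R1 = (1.597)² × 96.9 = 247.2 W

247 W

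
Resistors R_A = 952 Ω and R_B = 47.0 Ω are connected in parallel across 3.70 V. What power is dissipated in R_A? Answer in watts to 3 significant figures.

The supply voltage appears across each parallel branch — just use P = V²/R_A.
P_R_A = V² / R_A = (3.70)² / 952 Ω = 0.01438 W

0.0144 W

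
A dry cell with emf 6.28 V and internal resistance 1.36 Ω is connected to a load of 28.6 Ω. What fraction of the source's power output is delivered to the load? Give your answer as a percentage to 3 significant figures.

95.5 %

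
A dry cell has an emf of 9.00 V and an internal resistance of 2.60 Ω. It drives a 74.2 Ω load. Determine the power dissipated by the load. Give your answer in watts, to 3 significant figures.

1.02 W

Find the circuit current first, then P = I²R for the load (series elements share I).
I = ε / (r + R) = 9.00 / (2.60 + 74.2) = 0.1172 A
P_load = I² R = (0.1172)² × 74.2 = 1.019 W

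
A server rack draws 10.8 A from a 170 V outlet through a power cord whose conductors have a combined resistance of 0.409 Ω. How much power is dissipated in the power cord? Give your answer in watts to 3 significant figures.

47.7 W

Line loss is just I²R for the cable — we know both I and R_line directly.
The power cord carries the full 10.8 A.
P_line = I² R_line = (10.80)² × 0.409 = 47.71 W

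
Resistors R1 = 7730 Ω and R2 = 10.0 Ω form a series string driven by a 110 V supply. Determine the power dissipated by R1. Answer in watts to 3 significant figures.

Series elements share the same current, so find I first, then use P = I²R.
R_total = 7730 + 10.0 = 7740 Ω
I = V / R_total = 110 / 7740 = 0.01421 A
P_R1 = I² × R1 = (0.01421)² × 7730 = 1.561 W

1.56 W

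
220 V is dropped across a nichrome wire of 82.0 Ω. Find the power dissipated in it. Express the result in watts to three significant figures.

590 W

V and R are stated; P = V²/R avoids computing the current.
P = (220 V)² / 82.0 Ω = 590.2 W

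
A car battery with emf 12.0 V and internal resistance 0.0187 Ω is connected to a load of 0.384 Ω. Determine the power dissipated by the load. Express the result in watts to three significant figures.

With r and R in series, I = ε/(r+R); the load dissipates I²R.
I = ε / (r + R) = 12.0 / (0.0187 + 0.384) = 29.80 A
P_load = I² R = (29.80)² × 0.384 = 341.0 W

341 W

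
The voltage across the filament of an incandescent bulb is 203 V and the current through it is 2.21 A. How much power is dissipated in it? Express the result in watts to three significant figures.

449 W

Both the voltage across and the current through the element are known, so P = V I applies directly.
P = 203 V × 2.210 A = 448.6 W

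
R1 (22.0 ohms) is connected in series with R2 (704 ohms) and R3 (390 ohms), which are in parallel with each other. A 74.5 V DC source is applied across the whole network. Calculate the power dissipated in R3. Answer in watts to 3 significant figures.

12.0 W

Collapse R2‖R3 to a single equivalent, reducing the network to two series elements.
R_p = (704×390)/(704+390) = 251.0 Ω
R_total = 22.0 + 251.0 = 273.0 Ω
I = V / R_total = 74.5 / 273.0 = 0.2729 A
Voltage across the parallel pair: V_p = I × R_p = 0.2729 × 251.0 = 68.50 V
With V_p across R3, its power is V_p²/R3.
P_R3 = (68.50)² / 390 = 12.03 W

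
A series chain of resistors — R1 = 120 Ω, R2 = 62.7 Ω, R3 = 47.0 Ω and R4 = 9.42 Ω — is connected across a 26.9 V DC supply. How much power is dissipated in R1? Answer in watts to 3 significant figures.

The current is common to all series resistors; compute it, then apply P = I²R for the target.
R_total = 120 + 62.7 + 47.0 + 9.42 = 239.1 Ω
I = V / R_total = 26.9 / 239.1 = 0.1125 A
P_R1 = I² × R1 = (0.1125)² × 120 = 1.519 W

1.52 W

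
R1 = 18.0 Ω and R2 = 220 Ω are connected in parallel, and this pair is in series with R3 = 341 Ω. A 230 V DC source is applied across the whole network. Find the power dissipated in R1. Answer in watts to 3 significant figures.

6.36 W

Reduce the parallel combination to a single R_p; the circuit then becomes R_p in series with the remaining resistor.
R_p = (18.0×220)/(18.0+220) = 16.64 Ω
R_total = R_p + 341 = 16.64 + 341 = 357.6 Ω
I = V / R_total = 230 / 357.6 = 0.6431 A
Voltage across the parallel pair: V_p = I × R_p = 0.6431 × 16.64 = 10.70 V
R1 sits across V_p; its power is V_p²/R.
P_R1 = (10.70)² / 18.0 = 6.361 W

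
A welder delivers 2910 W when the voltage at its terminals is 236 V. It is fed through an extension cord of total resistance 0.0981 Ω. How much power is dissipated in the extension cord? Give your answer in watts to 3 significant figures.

The extension cord and load are in series, so the same current flows in both; the loss is I²R_line.
I = P / V = 2910 / 236 = 12.33 A through the extension cord.
P_line = I² R_line = (12.33)² × 0.0981 = 14.92 W

14.9 W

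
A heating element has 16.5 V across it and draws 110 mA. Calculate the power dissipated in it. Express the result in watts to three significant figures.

Both the voltage across and the current through the element are known, so P = V I applies directly.
P = 16.5 V × 0.1100 A = 1.815 W

1.81 W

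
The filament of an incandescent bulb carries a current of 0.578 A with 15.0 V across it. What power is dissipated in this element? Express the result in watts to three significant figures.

8.67 W

Both the voltage across and the current through the element are known, so P = V I applies directly.
P = 15.0 V × 0.5780 A = 8.670 W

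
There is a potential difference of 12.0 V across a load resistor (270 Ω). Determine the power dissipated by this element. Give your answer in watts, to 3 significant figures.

0.533 W

Voltage and resistance are given, so P = V²/R is the one-step route.
P = (12.0 V)² / 270 Ω = 0.5333 W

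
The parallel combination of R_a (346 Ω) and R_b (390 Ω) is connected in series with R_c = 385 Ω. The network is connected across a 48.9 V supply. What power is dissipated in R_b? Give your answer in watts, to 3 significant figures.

First find R_p for the parallel pair, then treat R_p + R_c as a series loop.
R_p = (346×390)/(346+390) = 183.3 Ω
R_total = R_p + 385 = 183.3 + 385 = 568.3 Ω
I = V / R_total = 48.9 / 568.3 = 0.08604 A
Voltage across the parallel pair: V_p = I × R_p = 0.08604 × 183.3 = 15.77 V
R_b has V_p across it, so P = V_p²/R_b.
P_R_b = (15.77)² / 390 = 0.6381 W

0.638 W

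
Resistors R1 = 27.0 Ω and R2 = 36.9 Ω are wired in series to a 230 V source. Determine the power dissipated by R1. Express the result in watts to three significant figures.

350 W

The current is common to all series resistors; compute it, then apply P = I²R for the target.
R_total = 27.0 + 36.9 = 63.90 Ω
I = V / R_total = 230 / 63.90 = 3.599 A
P_R1 = I² × R1 = (3.599)² × 27.0 = 349.8 W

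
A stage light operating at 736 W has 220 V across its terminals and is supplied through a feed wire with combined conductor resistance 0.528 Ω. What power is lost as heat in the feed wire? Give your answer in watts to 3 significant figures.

5.91 W

Only the current and the line resistance are needed for the I²R loss.
I = P / V = 736 / 220 = 3.345 A through the feed wire.
P_line = I² R_line = (3.345)² × 0.528 = 5.909 W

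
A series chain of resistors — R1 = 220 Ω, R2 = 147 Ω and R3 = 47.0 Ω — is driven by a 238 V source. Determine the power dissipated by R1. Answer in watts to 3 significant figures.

In a series string the same current flows through every resistor — find that current, then P = I²R for the one we want.
R_total = 220 + 147 + 47.0 = 414.0 Ω
I = V / R_total = 238 / 414.0 = 0.5749 A
P_R1 = I² × R1 = (0.5749)² × 220 = 72.71 W

72.7 W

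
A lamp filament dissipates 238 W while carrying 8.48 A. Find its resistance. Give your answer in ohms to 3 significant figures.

3.31 Ω

The two known quantities fix the third via R = P / I².
R = 238 / (8.480)² = 3.310 Ω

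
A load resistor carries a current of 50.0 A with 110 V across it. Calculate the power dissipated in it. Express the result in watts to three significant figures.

5500 W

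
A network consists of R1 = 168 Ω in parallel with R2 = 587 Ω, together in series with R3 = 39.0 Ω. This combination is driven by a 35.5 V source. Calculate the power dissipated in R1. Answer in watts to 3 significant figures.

Combine R1 and R2 into their parallel equivalent first, reducing the network to two series resistors.
R_p = (168×587)/(168+587) = 130.6 Ω
R_total = R_p + 39.0 = 130.6 + 39.0 = 169.6 Ω
I = V / R_total = 35.5 / 169.6 = 0.2093 A
Voltage across the parallel pair: V_p = I × R_p = 0.2093 × 130.6 = 27.34 V
R1 sits across V_p; its power is V_p²/R.
P_R1 = (27.34)² / 168 = 4.448 W

4.45 W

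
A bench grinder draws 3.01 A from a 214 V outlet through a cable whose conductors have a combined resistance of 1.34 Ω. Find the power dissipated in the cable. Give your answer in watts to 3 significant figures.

The cable and load are in series, so the same current flows in both; the loss is I²R_line.
The cable carries the full 3.01 A.
P_line = I² R_line = (3.010)² × 1.34 = 12.14 W

12.1 W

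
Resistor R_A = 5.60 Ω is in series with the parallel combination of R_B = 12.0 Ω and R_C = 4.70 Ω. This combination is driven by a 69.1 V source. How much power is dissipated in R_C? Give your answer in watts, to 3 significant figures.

Collapse R_B‖R_C to a single equivalent, reducing the network to two series elements.
R_p = (12.0×4.70)/(12.0+4.70) = 3.377 Ω
R_total = 5.60 + 3.377 = 8.977 Ω
I = V / R_total = 69.1 / 8.977 = 7.697 A
Voltage across the parallel pair: V_p = I × R_p = 7.697 × 3.377 = 26.00 V
R_C is across V_p, so use P = V²/R for that branch.
P_R_C = (26.00)² / 4.70 = 143.8 W

144 W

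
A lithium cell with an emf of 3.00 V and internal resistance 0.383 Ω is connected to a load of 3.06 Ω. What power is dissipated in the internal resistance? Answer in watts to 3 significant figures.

0.291 W

The source's internal resistance is just another series element carrying I; its dissipation is I²r.
I = ε / (r + R) = 3.00 / (0.383 + 3.06) = 0.8713 A
P_int = I² r = (0.8713)² × 0.383 = 0.2908 W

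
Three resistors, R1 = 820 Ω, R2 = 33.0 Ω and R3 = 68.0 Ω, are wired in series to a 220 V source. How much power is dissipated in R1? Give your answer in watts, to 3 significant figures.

46.8 W

Every series element carries the same I. Get I from the total resistance, then P = I² × R1.
R_total = 820 + 33.0 + 68.0 = 921.0 Ω
I = V / R_total = 220 / 921.0 = 0.2389 A
P_R1 = I² × R1 = (0.2389)² × 820 = 46.79 W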